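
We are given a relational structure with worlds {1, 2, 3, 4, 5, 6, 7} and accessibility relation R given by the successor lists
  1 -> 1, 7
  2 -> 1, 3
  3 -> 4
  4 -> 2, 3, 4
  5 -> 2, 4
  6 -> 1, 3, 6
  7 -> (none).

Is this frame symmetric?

Symmetric: no — 1 R 7 but not 7 R 1.

No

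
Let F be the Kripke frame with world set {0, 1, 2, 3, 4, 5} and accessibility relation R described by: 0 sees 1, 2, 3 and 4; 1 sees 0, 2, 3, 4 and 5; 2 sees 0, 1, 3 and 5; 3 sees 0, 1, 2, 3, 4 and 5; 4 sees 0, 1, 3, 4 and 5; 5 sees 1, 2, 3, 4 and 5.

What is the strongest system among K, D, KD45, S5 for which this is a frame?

D

Serial (axiom D): yes — every world has a successor (e.g. 0 R 1).
Euclidean (axiom 5): no — 0 R 2 and 0 R 4, but not 2 R 4.
Transitive (axiom 4): no — 0 R 1 and 1 R 5, but not 0 R 5.
Reflexive (axiom T): no — 0 is not related to itself.
So F validates K, D; KD45 would additionally require R to be Euclidean and transitive. The strongest is D.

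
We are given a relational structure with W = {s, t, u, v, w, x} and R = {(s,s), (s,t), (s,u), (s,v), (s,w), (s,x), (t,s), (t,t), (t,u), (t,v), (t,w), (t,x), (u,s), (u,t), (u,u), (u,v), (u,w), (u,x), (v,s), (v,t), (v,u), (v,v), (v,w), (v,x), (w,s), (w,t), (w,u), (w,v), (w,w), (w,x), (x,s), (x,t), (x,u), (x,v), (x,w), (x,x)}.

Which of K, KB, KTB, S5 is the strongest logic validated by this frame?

S5

Symmetric (axiom B): yes — every pair in R has its reverse in R.
Reflexive (axiom T): yes — every world is R-related to itself.
Euclidean (axiom 5): yes — any two successors of a common world are R-related.
So F validates K, KB, KTB, S5. The strongest is S5.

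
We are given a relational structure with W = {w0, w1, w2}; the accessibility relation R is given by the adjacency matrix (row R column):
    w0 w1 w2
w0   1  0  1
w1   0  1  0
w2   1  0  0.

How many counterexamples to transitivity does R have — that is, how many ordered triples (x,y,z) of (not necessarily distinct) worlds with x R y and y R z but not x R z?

Enumerating: (w2,w0,w2).

1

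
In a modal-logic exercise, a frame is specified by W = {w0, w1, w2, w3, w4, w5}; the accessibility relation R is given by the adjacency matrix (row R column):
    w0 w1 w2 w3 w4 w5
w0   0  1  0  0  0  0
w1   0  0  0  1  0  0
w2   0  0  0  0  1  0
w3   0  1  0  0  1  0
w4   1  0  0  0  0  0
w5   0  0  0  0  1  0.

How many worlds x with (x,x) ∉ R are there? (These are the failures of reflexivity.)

Enumerating: w0, w1, w2, w3, w4, w5.

6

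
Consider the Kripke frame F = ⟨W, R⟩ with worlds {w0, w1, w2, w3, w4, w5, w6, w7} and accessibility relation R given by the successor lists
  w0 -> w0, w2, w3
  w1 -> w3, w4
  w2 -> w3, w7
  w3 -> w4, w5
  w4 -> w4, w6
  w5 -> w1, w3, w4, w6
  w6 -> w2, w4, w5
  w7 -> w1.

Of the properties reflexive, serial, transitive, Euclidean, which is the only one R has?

Reflexive: no — w1 is not related to itself.
Serial: yes — every world has a successor (e.g. w0 R w0).
Transitive: no — w0 R w2 and w2 R w7, but not w0 R w7.
Euclidean: no — w0 R w3 and w0 R w2, but not w3 R w2.
Only serial holds.

serial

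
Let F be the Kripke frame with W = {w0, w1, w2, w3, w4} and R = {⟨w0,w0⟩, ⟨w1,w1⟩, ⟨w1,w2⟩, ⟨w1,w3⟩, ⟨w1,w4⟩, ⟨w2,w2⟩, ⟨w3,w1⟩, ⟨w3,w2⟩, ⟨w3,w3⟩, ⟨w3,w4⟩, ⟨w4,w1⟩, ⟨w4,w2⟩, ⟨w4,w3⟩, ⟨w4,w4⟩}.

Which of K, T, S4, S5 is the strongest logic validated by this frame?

Reflexive (axiom T): yes — every world is R-related to itself.
Transitive (axiom 4): yes — every two-step R-path is closed by a direct edge.
Euclidean (axiom 5): no — w1 R w2 and w1 R w3, but not w2 R w3.
So F validates K, T, S4; S5 would additionally require R to be Euclidean. The strongest is S4.

S4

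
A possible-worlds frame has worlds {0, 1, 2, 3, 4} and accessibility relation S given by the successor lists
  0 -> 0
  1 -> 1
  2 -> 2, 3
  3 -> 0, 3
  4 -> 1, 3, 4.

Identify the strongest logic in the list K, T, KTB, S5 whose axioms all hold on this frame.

Reflexive (axiom T): yes — every world is S-related to itself.
Symmetric (axiom B): no — 2 S 3 but not 3 S 2.
Euclidean (axiom 5): no — 4 S 1 and 4 S 3, but not 1 S 3.
So F validates K, T; KTB would additionally require S to be symmetric. The strongest is T.

T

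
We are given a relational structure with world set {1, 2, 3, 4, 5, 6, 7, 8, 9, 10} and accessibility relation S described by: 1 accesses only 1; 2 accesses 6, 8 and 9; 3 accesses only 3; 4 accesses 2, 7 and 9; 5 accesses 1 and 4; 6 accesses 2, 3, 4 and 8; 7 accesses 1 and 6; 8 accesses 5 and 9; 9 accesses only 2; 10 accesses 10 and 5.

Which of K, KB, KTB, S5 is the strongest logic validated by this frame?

Symmetric (axiom B): no — 10 S 5 but not 5 S 10.
Reflexive (axiom T): no — 2 is not related to itself.
Euclidean (axiom 5): no — 2 S 6 and 2 S 9, but not 6 S 9.
So F validates K; KB would additionally require S to be symmetric. The strongest is K.

K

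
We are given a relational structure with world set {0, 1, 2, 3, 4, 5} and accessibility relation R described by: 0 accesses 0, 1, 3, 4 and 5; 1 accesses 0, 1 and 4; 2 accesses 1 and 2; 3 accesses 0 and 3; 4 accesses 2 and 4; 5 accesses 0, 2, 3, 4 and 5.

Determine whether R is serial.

Yes

Serial: yes — every world has a successor (e.g. 0 R 0).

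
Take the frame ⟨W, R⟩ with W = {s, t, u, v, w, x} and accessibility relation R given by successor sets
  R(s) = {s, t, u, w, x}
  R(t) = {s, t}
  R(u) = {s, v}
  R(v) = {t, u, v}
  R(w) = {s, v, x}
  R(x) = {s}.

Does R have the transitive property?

No

Transitive: no — s R u and u R v, but not s R v.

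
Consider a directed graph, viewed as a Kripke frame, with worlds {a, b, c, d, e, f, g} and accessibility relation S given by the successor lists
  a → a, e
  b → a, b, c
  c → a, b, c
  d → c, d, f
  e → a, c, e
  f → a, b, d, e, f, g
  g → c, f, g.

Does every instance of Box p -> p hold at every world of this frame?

The schema T characterises exactly the reflexive frames.
Reflexive: yes — every world is S-related to itself.

Yes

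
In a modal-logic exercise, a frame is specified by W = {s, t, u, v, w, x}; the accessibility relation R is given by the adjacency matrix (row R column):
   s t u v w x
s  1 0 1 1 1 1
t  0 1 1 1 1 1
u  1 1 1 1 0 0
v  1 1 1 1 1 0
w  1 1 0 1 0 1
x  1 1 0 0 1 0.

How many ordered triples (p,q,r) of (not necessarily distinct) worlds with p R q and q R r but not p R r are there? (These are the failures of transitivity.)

Enumerating: (s,u,t), (s,v,t), (s,w,t), (s,x,t), (t,u,s), (t,v,s), (t,w,s), (t,x,s), (u,s,w), (u,s,x), (u,t,w), (u,t,x), … and 19 more.
Total: 31.

31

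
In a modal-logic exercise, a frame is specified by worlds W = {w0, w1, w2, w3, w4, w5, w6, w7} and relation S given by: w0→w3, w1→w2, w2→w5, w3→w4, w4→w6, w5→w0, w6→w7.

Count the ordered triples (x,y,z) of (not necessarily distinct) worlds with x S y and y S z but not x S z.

6

Enumerating: (w0,w3,w4), (w1,w2,w5), (w2,w5,w0), (w3,w4,w6), (w4,w6,w7), (w5,w0,w3).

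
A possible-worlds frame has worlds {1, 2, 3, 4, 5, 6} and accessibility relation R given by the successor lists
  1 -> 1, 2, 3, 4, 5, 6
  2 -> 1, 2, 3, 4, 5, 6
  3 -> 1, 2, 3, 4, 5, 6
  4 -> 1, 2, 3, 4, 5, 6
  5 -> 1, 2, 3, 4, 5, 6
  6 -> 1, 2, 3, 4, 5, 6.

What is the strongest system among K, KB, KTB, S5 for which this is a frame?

Symmetric (axiom B): yes — every pair in R has its reverse in R.
Reflexive (axiom T): yes — every world is R-related to itself.
Euclidean (axiom 5): yes — any two successors of a common world are R-related.
So F validates K, KB, KTB, S5. The strongest is S5.

S5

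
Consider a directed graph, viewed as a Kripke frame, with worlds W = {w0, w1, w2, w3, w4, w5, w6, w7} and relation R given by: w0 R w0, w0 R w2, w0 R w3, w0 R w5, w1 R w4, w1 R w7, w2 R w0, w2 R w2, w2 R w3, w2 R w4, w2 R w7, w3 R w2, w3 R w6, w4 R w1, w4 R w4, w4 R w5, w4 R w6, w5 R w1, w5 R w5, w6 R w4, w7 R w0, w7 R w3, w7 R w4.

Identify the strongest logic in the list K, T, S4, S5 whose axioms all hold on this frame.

K

Reflexive (axiom T): no — w1 is not related to itself.
Transitive (axiom 4): no — w0 R w2 and w2 R w4, but not w0 R w4.
Euclidean (axiom 5): no — w0 R w2 and w0 R w5, but not w2 R w5.
So F validates K; T would additionally require R to be reflexive. The strongest is K.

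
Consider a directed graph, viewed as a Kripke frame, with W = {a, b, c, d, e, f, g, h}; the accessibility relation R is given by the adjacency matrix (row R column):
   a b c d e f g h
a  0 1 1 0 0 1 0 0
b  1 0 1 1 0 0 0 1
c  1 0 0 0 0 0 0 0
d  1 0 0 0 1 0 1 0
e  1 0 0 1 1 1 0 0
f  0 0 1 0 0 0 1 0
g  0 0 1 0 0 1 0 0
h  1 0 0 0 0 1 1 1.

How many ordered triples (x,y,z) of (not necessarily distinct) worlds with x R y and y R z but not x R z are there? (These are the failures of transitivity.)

34

Enumerating: (a,b,a), (a,b,d), (a,b,h), (a,c,a), (a,f,g), (b,a,b), (b,a,f), (b,d,e), (b,d,g), (b,h,f), (b,h,g), (c,a,b), … and 22 more.
Total: 34.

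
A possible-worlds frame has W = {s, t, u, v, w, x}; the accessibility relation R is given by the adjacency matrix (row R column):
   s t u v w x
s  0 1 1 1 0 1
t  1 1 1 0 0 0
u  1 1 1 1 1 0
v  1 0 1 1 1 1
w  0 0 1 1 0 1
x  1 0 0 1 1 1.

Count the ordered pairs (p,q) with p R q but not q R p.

0

R is symmetric; there are no such tuples.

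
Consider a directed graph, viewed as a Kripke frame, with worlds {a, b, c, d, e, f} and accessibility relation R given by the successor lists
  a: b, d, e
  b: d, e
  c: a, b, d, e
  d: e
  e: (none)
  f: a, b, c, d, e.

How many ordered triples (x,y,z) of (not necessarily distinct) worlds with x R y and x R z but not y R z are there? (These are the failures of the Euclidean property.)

Enumerating: (a,b,b), (a,d,b), (a,d,d), (a,e,b), (a,e,d), (a,e,e), (b,d,d), (b,e,d), (b,e,e), (c,a,a), (c,b,a), (c,b,b), … and 23 more.
Total: 35.

35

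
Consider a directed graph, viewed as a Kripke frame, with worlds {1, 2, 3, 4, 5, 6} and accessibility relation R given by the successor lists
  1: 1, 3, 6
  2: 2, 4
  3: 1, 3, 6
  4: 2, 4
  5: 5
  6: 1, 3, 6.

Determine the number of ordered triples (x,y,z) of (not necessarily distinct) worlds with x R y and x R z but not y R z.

R is Euclidean; there are no such tuples.

0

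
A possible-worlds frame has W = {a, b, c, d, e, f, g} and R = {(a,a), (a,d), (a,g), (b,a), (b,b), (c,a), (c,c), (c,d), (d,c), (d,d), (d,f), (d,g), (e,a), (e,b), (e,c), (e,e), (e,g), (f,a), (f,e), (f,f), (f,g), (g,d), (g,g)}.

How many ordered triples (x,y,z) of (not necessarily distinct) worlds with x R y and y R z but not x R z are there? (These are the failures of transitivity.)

19

Enumerating: (a,d,c), (a,d,f), (b,a,d), (b,a,g), (c,a,g), (c,d,f), (c,d,g), (d,c,a), (d,f,a), (d,f,e), (e,a,d), (e,c,d), … and 7 more.
Total: 19.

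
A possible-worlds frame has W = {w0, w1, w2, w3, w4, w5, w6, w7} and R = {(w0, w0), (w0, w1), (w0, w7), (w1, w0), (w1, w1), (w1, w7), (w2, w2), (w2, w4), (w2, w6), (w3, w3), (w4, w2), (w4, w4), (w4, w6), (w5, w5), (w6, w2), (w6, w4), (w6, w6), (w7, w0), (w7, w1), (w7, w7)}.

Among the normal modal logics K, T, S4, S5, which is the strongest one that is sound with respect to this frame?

Reflexive (axiom T): yes — every world is R-related to itself.
Transitive (axiom 4): yes — every two-step R-path is closed by a direct edge.
Euclidean (axiom 5): yes — any two successors of a common world are R-related.
So F validates K, T, S4, S5. The strongest is S5.

S5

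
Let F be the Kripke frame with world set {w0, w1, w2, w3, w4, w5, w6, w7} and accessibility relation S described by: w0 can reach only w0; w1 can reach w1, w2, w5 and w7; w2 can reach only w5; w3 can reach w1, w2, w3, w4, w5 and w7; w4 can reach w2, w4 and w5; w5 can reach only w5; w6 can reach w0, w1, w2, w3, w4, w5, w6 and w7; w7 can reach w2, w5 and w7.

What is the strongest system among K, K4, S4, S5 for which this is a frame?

Transitive (axiom 4): yes — every two-step S-path is closed by a direct edge.
Reflexive (axiom T): no — w2 is not related to itself.
Euclidean (axiom 5): no — w1 S w2 and w1 S w7, but not w2 S w7.
So F validates K, K4; S4 would additionally require S to be reflexive. The strongest is K4.

K4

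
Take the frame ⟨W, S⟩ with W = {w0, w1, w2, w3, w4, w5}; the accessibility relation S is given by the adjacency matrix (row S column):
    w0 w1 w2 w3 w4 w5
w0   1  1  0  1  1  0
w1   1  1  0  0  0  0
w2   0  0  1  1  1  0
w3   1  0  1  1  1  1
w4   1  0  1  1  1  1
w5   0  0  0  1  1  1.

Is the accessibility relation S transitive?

No

Transitive: no — w0 S w3 and w3 S w2, but not w0 S w2.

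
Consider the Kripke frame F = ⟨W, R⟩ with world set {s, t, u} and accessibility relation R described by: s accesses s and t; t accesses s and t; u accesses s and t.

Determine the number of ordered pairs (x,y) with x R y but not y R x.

2

Enumerating: (u,s), (u,t).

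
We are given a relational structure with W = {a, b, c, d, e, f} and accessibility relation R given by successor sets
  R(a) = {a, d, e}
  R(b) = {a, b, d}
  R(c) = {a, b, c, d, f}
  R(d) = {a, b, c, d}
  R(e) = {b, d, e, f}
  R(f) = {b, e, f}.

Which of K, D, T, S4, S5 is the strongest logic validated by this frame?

Serial (axiom D): yes — every world has a successor (e.g. a R a).
Reflexive (axiom T): yes — every world is R-related to itself.
Transitive (axiom 4): no — a R d and d R b, but not a R b.
Euclidean (axiom 5): no — a R d and a R e, but not d R e.
So F validates K, D, T; S4 would additionally require R to be transitive. The strongest is T.

T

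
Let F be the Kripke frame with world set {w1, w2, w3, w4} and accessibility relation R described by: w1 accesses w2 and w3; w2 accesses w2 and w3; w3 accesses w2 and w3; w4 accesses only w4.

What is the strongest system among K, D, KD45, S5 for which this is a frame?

KD45

Serial (axiom D): yes — every world has a successor (e.g. w1 R w2).
Euclidean (axiom 5): yes — any two successors of a common world are R-related.
Transitive (axiom 4): yes — every two-step R-path is closed by a direct edge.
Reflexive (axiom T): no — w1 is not related to itself.
So F validates K, D, KD45; S5 would additionally require R to be reflexive. The strongest is KD45.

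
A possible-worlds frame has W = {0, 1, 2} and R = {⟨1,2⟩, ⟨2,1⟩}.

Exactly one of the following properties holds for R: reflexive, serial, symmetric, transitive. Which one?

Reflexive: no — 0 is not related to itself.
Serial: no — 0 has no R-successor.
Symmetric: yes — every pair in R has its reverse in R.
Transitive: no — 1 R 2 and 2 R 1, but not 1 R 1.
Only symmetric holds.

symmetric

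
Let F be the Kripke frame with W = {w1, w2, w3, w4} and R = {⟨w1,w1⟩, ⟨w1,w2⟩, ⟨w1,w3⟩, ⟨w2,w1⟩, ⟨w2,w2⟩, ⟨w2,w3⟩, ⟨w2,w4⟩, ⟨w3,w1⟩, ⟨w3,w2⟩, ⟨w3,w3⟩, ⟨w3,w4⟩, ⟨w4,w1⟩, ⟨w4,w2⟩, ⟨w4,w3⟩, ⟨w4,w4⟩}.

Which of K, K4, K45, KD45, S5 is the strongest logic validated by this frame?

Transitive (axiom 4): no — w1 R w2 and w2 R w4, but not w1 R w4.
Euclidean (axiom 5): no — w2 R w1 and w2 R w4, but not w1 R w4.
Serial (axiom D): yes — every world has a successor (e.g. w1 R w1).
Reflexive (axiom T): yes — every world is R-related to itself.
So F validates K; K4 would additionally require R to be transitive. The strongest is K.

K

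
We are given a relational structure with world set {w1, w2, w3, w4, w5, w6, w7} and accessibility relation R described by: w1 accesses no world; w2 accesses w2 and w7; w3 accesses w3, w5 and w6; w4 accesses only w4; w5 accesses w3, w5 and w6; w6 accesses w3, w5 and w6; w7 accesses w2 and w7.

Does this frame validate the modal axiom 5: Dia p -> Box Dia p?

Axiom 5 corresponds to the accessibility relation being Euclidean.
Euclidean: yes — any two successors of a common world are R-related.

Yes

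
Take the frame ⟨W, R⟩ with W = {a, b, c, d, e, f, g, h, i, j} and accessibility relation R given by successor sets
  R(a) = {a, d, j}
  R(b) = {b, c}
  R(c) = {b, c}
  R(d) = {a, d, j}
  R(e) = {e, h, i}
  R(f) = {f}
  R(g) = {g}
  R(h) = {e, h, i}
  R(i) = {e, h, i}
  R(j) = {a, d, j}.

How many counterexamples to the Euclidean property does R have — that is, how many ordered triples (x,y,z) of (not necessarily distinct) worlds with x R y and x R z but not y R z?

R is Euclidean; there are no such tuples.

0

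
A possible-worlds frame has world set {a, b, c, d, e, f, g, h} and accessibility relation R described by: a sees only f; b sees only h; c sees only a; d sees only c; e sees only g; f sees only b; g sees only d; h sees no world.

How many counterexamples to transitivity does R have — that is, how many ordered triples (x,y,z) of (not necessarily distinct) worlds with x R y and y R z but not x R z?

Enumerating: (a,f,b), (c,a,f), (d,c,a), (e,g,d), (f,b,h), (g,d,c).

6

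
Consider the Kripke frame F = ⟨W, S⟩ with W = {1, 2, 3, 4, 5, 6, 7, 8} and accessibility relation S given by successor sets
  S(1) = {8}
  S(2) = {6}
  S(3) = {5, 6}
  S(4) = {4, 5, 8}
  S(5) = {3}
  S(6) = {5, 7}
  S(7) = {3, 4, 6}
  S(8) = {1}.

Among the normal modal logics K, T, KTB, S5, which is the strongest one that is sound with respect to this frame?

Reflexive (axiom T): no — 1 is not related to itself.
Symmetric (axiom B): no — 2 S 6 but not 6 S 2.
Euclidean (axiom 5): no — 3 S 5 and 3 S 6, but not 5 S 6.
So F validates K; T would additionally require S to be reflexive. The strongest is K.

K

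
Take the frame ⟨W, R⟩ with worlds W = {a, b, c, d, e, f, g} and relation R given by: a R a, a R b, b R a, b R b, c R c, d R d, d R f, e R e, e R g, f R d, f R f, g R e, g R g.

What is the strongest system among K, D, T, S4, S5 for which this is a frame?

Serial (axiom D): yes — every world has a successor (e.g. a R a).
Reflexive (axiom T): yes — every world is R-related to itself.
Transitive (axiom 4): yes — every two-step R-path is closed by a direct edge.
Euclidean (axiom 5): yes — any two successors of a common world are R-related.
So F validates K, D, T, S4, S5. The strongest is S5.

S5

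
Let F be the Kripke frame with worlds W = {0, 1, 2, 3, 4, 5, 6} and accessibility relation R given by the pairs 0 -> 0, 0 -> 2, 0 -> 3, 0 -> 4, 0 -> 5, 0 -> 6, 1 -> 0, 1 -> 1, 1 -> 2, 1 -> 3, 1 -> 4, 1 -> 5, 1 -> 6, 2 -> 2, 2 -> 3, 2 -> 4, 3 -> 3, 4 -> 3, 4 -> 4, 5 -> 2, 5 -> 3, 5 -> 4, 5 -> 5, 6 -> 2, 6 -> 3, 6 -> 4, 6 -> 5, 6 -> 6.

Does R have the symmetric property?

Symmetric: no — 0 R 2 but not 2 R 0.

No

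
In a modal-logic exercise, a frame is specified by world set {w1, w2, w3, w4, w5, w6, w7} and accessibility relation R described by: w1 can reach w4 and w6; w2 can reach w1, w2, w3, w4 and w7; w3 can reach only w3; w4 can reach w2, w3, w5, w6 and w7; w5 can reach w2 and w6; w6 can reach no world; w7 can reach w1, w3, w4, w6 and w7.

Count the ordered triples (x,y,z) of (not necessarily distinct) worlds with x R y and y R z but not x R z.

Enumerating: (w1,w4,w2), (w1,w4,w3), (w1,w4,w5), (w1,w4,w7), (w2,w1,w6), (w2,w4,w5), (w2,w4,w6), (w2,w7,w6), (w4,w2,w1), (w4,w2,w4), (w4,w7,w1), (w4,w7,w4), (w5,w2,w1), (w5,w2,w3), (w5,w2,w4), (w5,w2,w7), (w7,w4,w2), (w7,w4,w5).

18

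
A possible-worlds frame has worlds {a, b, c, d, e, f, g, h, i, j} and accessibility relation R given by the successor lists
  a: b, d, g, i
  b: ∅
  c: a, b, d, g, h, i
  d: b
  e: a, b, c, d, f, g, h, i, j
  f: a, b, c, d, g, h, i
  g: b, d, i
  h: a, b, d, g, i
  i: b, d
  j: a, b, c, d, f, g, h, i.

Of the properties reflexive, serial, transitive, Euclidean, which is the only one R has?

Reflexive: no — a is not related to itself.
Serial: no — b has no R-successor.
Transitive: yes — every two-step R-path is closed by a direct edge.
Euclidean: no — a R b and a R d, but not b R d.
Only transitive holds.

transitive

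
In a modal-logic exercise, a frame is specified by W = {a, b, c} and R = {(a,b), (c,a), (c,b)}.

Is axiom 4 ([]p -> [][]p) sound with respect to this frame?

The schema 4 characterises exactly the transitive frames.
Transitive: yes — every two-step R-path is closed by a direct edge.

Yes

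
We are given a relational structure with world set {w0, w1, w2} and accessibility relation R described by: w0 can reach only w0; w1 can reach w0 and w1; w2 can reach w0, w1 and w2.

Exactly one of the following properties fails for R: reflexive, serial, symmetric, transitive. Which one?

Reflexive: yes — every world is R-related to itself.
Serial: yes — every world has a successor (e.g. w0 R w0).
Symmetric: no — w1 R w0 but not w0 R w1.
Transitive: yes — every two-step R-path is closed by a direct edge.
Only symmetric fails.

symmetric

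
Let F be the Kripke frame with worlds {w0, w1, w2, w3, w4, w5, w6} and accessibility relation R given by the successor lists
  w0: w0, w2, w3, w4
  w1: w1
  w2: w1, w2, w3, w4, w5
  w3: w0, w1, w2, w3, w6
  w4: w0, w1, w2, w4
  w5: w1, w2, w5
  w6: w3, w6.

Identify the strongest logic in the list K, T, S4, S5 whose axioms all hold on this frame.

Reflexive (axiom T): yes — every world is R-related to itself.
Transitive (axiom 4): no — w0 R w2 and w2 R w1, but not w0 R w1.
Euclidean (axiom 5): no — w0 R w3 and w0 R w4, but not w3 R w4.
So F validates K, T; S4 would additionally require R to be transitive. The strongest is T.

T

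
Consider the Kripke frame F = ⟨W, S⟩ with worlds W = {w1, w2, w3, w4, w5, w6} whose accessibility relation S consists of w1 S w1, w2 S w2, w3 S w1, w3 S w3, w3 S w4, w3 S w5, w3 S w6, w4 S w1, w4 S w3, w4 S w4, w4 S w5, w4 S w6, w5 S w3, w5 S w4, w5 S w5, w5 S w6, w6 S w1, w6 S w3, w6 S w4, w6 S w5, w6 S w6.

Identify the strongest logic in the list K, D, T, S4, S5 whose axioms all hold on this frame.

Serial (axiom D): yes — every world has a successor (e.g. w1 S w1).
Reflexive (axiom T): yes — every world is S-related to itself.
Transitive (axiom 4): no — w5 S w3 and w3 S w1, but not w5 S w1.
Euclidean (axiom 5): no — w3 S w1 and w3 S w4, but not w1 S w4.
So F validates K, D, T; S4 would additionally require S to be transitive. The strongest is T.

T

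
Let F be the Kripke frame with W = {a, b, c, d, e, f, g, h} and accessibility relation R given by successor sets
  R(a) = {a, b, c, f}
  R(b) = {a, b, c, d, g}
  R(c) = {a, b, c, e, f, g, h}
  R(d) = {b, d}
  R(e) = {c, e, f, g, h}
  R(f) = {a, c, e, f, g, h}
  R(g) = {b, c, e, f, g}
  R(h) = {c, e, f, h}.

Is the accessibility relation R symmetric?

Yes

Symmetric: yes — every pair in R has its reverse in R.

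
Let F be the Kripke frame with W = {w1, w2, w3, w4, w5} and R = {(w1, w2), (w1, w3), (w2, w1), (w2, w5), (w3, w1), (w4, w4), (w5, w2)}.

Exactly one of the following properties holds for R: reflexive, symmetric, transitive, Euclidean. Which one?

symmetric

Reflexive: no — w1 is not related to itself.
Symmetric: yes — every pair in R has its reverse in R.
Transitive: no — w1 R w2 and w2 R w5, but not w1 R w5.
Euclidean: no — w1 R w2 and w1 R w3, but not w2 R w3.
Only symmetric holds.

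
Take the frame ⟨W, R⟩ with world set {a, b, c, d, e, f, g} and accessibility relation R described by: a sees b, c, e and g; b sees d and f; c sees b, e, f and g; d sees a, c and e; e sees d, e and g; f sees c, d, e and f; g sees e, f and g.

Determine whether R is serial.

Yes

Serial: yes — every world has a successor (e.g. a R b).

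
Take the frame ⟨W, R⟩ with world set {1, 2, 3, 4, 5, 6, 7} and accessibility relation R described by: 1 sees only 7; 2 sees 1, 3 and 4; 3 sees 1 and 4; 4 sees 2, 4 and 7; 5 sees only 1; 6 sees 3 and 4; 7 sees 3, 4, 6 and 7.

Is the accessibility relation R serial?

Serial: yes — every world has a successor (e.g. 1 R 7).

Yes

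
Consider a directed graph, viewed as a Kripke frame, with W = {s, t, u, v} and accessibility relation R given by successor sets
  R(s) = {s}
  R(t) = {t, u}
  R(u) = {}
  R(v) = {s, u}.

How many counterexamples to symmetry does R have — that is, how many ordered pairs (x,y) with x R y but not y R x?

Enumerating: (t,u), (v,s), (v,u).

3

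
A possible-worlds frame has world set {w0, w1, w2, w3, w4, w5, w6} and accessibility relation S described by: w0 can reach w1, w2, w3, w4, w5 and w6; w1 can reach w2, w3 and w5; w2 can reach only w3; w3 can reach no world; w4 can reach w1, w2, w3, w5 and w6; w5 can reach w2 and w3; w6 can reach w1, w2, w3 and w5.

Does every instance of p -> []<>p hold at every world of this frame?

No

Axiom B corresponds to the accessibility relation being symmetric.
Symmetric: no — w0 S w1 but not w1 S w0.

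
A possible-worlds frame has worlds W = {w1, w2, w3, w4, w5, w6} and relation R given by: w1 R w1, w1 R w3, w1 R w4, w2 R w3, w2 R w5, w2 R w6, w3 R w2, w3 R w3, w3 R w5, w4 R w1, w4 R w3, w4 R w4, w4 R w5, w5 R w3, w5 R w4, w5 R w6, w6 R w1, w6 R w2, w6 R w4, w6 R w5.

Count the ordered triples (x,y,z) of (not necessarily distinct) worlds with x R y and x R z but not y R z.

Enumerating: (w1,w3,w1), (w1,w3,w4), (w2,w3,w6), (w2,w5,w5), (w2,w6,w3), (w2,w6,w6), (w3,w2,w2), (w3,w5,w2), (w3,w5,w5), (w4,w1,w5), (w4,w3,w1), (w4,w3,w4), … and 16 more.
Total: 28.

28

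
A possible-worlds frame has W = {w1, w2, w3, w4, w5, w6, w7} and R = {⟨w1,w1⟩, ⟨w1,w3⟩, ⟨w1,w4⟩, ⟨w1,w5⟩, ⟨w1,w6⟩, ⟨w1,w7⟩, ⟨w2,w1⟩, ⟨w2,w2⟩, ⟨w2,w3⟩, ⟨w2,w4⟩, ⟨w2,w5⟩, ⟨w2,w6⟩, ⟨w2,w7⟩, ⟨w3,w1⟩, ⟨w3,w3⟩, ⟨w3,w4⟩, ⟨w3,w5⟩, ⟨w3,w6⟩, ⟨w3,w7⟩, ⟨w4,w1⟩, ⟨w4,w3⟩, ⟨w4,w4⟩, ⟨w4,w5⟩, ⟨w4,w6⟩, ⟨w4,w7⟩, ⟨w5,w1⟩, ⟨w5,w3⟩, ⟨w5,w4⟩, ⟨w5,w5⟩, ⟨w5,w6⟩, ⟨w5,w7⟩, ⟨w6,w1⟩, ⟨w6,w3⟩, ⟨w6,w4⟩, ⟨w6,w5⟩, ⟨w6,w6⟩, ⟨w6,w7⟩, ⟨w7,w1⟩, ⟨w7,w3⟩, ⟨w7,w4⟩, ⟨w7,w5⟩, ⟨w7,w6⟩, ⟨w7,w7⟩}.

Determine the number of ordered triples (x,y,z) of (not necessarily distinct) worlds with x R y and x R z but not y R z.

6

Enumerating: (w2,w1,w2), (w2,w3,w2), (w2,w4,w2), (w2,w5,w2), (w2,w6,w2), (w2,w7,w2).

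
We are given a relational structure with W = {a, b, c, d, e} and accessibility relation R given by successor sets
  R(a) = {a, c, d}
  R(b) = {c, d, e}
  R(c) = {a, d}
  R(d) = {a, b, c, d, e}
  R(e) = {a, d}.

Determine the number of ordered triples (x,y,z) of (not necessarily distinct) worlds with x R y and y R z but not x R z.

14

Enumerating: (a,d,b), (a,d,e), (b,c,a), (b,d,a), (b,d,b), (b,e,a), (c,a,c), (c,d,b), (c,d,c), (c,d,e), (e,a,c), (e,d,b), (e,d,c), (e,d,e).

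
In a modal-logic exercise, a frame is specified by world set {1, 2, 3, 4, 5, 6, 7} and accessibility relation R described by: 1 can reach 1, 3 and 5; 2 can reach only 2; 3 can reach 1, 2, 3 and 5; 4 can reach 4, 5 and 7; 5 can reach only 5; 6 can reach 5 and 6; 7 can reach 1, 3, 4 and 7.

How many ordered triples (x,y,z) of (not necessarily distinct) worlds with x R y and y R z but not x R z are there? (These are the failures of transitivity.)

7

Enumerating: (1,3,2), (4,7,1), (4,7,3), (7,1,5), (7,3,2), (7,3,5), (7,4,5).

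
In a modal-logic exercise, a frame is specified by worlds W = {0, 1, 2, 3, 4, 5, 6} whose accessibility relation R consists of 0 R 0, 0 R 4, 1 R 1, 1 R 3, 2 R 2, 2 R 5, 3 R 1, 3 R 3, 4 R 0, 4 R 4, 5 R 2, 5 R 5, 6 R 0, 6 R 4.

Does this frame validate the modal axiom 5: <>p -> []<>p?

Yes

The schema 5 characterises exactly the Euclidean frames.
Euclidean: yes — any two successors of a common world are R-related.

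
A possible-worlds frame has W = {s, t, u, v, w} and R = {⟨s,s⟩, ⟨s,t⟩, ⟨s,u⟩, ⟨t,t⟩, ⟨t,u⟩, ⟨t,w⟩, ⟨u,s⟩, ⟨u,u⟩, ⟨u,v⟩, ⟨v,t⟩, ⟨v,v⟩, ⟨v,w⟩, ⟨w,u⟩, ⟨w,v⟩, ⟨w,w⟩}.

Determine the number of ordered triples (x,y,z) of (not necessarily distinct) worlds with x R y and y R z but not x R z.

Enumerating: (s,t,w), (s,u,v), (t,u,s), (t,u,v), (t,w,v), (u,s,t), (u,v,t), (u,v,w), (v,t,u), (v,w,u), (w,u,s), (w,v,t).

12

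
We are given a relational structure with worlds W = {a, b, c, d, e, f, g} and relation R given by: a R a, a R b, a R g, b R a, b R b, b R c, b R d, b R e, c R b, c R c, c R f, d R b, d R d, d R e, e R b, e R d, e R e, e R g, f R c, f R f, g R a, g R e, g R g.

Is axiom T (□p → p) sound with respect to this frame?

Yes

By correspondence theory, T is valid on a frame iff R is reflexive.
Reflexive: yes — every world is R-related to itself.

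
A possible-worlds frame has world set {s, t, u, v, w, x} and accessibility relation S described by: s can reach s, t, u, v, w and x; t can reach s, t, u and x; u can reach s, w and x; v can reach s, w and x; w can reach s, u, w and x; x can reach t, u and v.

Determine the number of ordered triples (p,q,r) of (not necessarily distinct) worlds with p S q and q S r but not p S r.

30

Enumerating: (t,s,v), (t,s,w), (t,u,w), (t,x,v), (u,s,t), (u,s,u), (u,s,v), (u,w,u), (u,x,t), (u,x,u), (u,x,v), (v,s,t), … and 18 more.
Total: 30.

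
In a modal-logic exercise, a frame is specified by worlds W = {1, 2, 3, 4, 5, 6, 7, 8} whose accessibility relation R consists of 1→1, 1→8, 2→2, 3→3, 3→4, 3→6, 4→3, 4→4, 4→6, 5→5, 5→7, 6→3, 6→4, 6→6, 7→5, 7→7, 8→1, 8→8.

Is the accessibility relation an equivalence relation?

Yes

Reflexive: yes — every world is R-related to itself.
Symmetric: yes — every pair in R has its reverse in R.
Transitive: yes — every two-step R-path is closed by a direct edge.
So R is an equivalence relation.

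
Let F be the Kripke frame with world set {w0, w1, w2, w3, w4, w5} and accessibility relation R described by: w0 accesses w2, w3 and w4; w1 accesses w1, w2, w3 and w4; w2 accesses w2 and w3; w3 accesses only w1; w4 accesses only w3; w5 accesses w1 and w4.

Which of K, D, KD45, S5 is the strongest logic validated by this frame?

D

Serial (axiom D): yes — every world has a successor (e.g. w0 R w2).
Euclidean (axiom 5): no — w0 R w2 and w0 R w4, but not w2 R w4.
Transitive (axiom 4): no — w0 R w3 and w3 R w1, but not w0 R w1.
Reflexive (axiom T): no — w0 is not related to itself.
So F validates K, D; KD45 would additionally require R to be Euclidean and transitive. The strongest is D.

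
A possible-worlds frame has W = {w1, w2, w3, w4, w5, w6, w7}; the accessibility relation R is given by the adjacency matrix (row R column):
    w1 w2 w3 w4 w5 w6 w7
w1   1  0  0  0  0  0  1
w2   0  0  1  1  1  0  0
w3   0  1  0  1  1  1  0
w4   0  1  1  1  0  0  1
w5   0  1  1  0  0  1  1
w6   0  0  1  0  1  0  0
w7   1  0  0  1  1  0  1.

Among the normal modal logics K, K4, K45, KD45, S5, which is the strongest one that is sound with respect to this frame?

Transitive (axiom 4): no — w1 R w7 and w7 R w4, but not w1 R w4.
Euclidean (axiom 5): no — w2 R w4 and w2 R w5, but not w4 R w5.
Serial (axiom D): yes — every world has a successor (e.g. w1 R w1).
Reflexive (axiom T): no — w2 is not related to itself.
So F validates K; K4 would additionally require R to be transitive. The strongest is K.

K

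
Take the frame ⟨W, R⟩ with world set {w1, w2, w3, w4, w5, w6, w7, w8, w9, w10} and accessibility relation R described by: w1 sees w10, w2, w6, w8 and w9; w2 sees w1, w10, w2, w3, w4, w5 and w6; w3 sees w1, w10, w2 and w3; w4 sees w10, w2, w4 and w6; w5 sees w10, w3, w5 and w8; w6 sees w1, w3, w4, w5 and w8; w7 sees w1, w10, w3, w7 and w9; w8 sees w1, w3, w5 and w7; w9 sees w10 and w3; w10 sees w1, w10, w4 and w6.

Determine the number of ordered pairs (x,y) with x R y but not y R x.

20

Enumerating: (w1,w9), (w10,w6), (w2,w10), (w2,w5), (w2,w6), (w3,w1), (w3,w10), (w5,w10), (w5,w3), (w6,w3), (w6,w5), (w6,w8), … and 8 more.
Total: 20.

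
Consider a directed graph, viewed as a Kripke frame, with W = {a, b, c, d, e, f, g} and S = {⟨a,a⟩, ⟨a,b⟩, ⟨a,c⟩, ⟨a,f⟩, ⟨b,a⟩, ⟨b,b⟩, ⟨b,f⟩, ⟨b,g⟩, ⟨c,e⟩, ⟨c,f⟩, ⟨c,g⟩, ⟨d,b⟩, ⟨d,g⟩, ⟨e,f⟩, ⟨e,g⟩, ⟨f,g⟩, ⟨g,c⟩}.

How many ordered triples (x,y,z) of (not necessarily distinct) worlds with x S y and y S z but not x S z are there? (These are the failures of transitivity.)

Enumerating: (a,b,g), (a,c,e), (a,c,g), (a,f,g), (b,a,c), (b,g,c), (c,g,c), (d,b,a), (d,b,f), (d,g,c), (e,g,c), (f,g,c), (g,c,e), (g,c,f), (g,c,g).

15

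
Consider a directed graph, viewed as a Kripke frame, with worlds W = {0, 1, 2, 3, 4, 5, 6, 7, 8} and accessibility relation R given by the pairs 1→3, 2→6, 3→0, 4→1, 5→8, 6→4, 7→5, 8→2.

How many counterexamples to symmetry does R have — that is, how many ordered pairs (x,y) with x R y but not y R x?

8

Enumerating: (1,3), (2,6), (3,0), (4,1), (5,8), (6,4), (7,5), (8,2).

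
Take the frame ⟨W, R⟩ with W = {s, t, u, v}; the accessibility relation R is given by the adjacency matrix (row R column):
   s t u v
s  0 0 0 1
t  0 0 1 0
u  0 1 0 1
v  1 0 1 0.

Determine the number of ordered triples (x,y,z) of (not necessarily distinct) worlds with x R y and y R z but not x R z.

10

Enumerating: (s,v,s), (s,v,u), (t,u,t), (t,u,v), (u,t,u), (u,v,s), (u,v,u), (v,s,v), (v,u,t), (v,u,v).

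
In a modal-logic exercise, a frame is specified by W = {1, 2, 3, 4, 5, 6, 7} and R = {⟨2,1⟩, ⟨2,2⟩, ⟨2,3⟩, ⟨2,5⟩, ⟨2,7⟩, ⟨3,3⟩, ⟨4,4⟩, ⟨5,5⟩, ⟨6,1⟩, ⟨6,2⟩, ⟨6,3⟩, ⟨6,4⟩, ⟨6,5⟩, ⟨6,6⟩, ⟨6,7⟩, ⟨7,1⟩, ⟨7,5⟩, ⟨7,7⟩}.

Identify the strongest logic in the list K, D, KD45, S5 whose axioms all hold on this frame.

K

Serial (axiom D): no — 1 has no R-successor.
Euclidean (axiom 5): no — 2 R 1 and 2 R 3, but not 1 R 3.
Transitive (axiom 4): yes — every two-step R-path is closed by a direct edge.
Reflexive (axiom T): no — 1 is not related to itself.
So F validates K; D would additionally require R to be serial. The strongest is K.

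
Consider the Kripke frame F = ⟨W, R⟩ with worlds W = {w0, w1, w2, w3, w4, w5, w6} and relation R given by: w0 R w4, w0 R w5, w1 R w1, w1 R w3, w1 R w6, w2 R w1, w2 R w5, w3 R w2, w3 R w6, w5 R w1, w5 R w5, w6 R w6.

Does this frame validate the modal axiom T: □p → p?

No

By correspondence theory, T is valid on a frame iff R is reflexive.
Reflexive: no — w0 is not related to itself.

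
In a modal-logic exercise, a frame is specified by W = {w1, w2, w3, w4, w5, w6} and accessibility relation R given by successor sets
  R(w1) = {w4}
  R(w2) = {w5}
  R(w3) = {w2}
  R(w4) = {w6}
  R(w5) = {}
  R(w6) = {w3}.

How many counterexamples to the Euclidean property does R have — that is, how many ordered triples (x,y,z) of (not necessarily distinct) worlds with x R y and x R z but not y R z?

Enumerating: (w1,w4,w4), (w2,w5,w5), (w3,w2,w2), (w4,w6,w6), (w6,w3,w3).

5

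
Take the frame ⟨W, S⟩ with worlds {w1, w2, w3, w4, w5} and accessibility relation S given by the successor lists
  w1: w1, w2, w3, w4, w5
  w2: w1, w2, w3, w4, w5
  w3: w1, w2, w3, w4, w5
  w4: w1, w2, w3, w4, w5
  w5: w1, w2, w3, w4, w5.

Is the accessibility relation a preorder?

Reflexive: yes — every world is S-related to itself.
Transitive: yes — every two-step S-path is closed by a direct edge.
So S is a preorder.

Yes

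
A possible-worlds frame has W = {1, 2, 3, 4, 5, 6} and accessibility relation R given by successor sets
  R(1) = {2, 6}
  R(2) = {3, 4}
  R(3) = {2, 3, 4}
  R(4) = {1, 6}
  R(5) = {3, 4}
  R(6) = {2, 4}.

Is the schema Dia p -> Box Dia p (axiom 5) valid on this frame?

No

The schema 5 characterises exactly the Euclidean frames.
Euclidean: no — 1 R 2 and 1 R 6, but not 2 R 6.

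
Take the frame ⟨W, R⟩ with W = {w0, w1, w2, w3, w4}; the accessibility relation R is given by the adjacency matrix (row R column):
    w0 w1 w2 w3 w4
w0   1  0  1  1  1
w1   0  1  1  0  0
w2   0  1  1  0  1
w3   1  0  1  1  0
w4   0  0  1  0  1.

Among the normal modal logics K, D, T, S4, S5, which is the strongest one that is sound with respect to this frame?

T

Serial (axiom D): yes — every world has a successor (e.g. w0 R w0).
Reflexive (axiom T): yes — every world is R-related to itself.
Transitive (axiom 4): no — w0 R w2 and w2 R w1, but not w0 R w1.
Euclidean (axiom 5): no — w0 R w2 and w0 R w3, but not w2 R w3.
So F validates K, D, T; S4 would additionally require R to be transitive. The strongest is T.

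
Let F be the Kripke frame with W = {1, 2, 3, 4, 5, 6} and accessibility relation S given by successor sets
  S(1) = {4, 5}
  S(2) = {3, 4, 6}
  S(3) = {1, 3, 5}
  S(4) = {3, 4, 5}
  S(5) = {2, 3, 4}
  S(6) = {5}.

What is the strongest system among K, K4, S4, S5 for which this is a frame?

K

Transitive (axiom 4): no — 1 S 4 and 4 S 3, but not 1 S 3.
Reflexive (axiom T): no — 1 is not related to itself.
Euclidean (axiom 5): no — 2 S 3 and 2 S 4, but not 3 S 4.
So F validates K; K4 would additionally require S to be transitive. The strongest is K.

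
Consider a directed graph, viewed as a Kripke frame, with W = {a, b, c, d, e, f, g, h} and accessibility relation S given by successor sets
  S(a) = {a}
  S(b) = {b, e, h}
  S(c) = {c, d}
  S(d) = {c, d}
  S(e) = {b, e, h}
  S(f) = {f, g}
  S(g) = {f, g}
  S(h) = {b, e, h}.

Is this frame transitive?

Yes

Transitive: yes — every two-step S-path is closed by a direct edge.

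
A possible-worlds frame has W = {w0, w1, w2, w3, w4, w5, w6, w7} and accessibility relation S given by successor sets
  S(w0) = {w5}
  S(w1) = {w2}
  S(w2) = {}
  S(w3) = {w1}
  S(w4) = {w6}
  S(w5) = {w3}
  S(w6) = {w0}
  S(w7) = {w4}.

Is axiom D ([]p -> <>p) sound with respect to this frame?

No

By correspondence theory, D is valid on a frame iff S is serial.
Serial: no — w2 has no S-successor.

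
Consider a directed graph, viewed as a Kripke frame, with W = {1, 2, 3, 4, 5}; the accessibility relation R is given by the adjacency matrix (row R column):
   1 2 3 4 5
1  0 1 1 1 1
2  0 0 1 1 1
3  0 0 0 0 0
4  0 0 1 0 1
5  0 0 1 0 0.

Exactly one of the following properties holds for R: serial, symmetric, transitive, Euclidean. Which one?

Serial: no — 3 has no R-successor.
Symmetric: no — 1 R 2 but not 2 R 1.
Transitive: yes — every two-step R-path is closed by a direct edge.
Euclidean: no — 1 R 3 and 1 R 2, but not 3 R 2.
Only transitive holds.

transitive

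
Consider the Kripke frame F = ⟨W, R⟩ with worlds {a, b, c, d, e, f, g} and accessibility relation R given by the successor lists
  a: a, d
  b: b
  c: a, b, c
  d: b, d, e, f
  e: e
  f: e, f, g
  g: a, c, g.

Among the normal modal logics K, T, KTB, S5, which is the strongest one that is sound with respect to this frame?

Reflexive (axiom T): yes — every world is R-related to itself.
Symmetric (axiom B): no — a R d but not d R a.
Euclidean (axiom 5): no — c R a and c R b, but not a R b.
So F validates K, T; KTB would additionally require R to be symmetric. The strongest is T.

T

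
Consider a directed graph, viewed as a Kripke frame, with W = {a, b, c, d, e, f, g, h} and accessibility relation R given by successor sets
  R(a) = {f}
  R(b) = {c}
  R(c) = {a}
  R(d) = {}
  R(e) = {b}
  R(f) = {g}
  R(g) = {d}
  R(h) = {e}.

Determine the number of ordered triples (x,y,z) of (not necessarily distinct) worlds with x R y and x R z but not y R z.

Enumerating: (a,f,f), (b,c,c), (c,a,a), (e,b,b), (f,g,g), (g,d,d), (h,e,e).

7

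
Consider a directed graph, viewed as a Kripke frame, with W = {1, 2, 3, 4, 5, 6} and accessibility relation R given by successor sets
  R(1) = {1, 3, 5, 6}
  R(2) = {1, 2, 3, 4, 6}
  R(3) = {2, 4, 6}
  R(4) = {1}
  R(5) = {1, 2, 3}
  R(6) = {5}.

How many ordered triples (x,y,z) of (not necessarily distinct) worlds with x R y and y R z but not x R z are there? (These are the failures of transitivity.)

Enumerating: (1,3,2), (1,3,4), (1,5,2), (2,1,5), (2,6,5), (3,2,1), (3,2,3), (3,4,1), (3,6,5), (4,1,3), (4,1,5), (4,1,6), … and 9 more.
Total: 21.

21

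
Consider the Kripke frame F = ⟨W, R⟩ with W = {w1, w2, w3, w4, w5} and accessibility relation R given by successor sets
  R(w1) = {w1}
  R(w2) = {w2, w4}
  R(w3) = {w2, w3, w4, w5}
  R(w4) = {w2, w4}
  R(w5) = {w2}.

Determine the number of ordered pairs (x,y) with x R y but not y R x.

Enumerating: (w3,w2), (w3,w4), (w3,w5), (w5,w2).

4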